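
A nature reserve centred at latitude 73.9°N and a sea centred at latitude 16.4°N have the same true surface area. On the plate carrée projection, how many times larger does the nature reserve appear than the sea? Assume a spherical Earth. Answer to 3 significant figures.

Plate carrée maps x = Rλ, y = Rφ. The meridian scale is h = 1 and the parallel scale is k = 1/cos φ = sec φ.
Areal scale at 73.9°: h·k = 1.000 × 3.606 = 3.606.
Areal scale at 16.4°: h·k = 1.000 × 1.042 = 1.042.
Ratio = 3.606/1.042 ≈ 3.46.

3.46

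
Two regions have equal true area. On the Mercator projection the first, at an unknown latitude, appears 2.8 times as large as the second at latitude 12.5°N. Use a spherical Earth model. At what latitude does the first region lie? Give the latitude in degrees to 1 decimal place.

On Mercator, (apparent₁)/(apparent₂) = sec²φ₁ / sec²φ₂ when true areas are equal.
cos²φ₂ / cos²φ₁ = 2.8  ⇒  cos φ₁ = cos 12.5° / √2.8 = 0.9763/1.673 = 0.5834.
φ₁ = arccos(0.5834) ≈ 54.3°.

54.3°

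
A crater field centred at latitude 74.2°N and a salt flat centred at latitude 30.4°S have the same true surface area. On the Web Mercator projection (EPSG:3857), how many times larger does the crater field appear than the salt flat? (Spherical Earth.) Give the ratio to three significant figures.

10.0

On Mercator, area is exaggerated by sec²φ = 1/cos²φ.
At 74.2°: sec²(74.2°) = 1/0.2723² = 13.49.
At 30.4°: sec²(30.4°) = 1/0.8625² = 1.344.
Ratio = 13.49/1.344 = cos²(30.4°)/cos²(74.2°) ≈ 10.0.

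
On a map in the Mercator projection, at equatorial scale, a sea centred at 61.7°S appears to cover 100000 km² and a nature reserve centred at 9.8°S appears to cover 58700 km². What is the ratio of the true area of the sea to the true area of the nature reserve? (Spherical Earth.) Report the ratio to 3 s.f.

Since Mercator area scale is 1/cos²φ, the true area equals the apparent area multiplied by cos²φ.
True area of sea: 100000 × cos²(61.7°) = 100000 × 0.2248 = 22480 km².
True area of nature reserve: 58700 × cos²(9.8°) = 58700 × 0.9710 = 57000 km².
Ratio = 22480 / 57000 ≈ 0.394.

0.394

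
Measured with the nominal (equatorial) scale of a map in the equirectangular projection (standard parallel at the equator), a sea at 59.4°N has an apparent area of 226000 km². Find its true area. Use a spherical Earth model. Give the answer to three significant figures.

115000 km²

Plate carrée maps x = Rλ, y = Rφ. The meridian scale is h = 1 and the parallel scale is k = 1/cos φ = sec φ.
Areal scale = h·k = 1 × sec φ; at 59.4°, h = 1.000, k = 1.964, so h·k = 1.964.
True area = apparent / (areal scale) = 226000 / 1.964 ≈ 115000 km².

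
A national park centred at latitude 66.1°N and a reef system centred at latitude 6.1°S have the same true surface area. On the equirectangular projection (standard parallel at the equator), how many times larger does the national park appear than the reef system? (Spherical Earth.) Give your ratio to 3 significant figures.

For the equirectangular projection with φ₀ = 0 (plate carrée), h = 1 along meridians and k = sec φ along parallels.
Areal scale at 66.1°: h·k = 1.000 × 2.468 = 2.468.
Areal scale at 6.1°: h·k = 1.000 × 1.006 = 1.006.
Ratio = 2.468/1.006 ≈ 2.45.

2.45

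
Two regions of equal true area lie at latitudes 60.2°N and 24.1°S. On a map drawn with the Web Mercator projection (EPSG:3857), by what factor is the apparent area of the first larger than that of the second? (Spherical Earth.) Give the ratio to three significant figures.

On Mercator, area is exaggerated by sec²φ = 1/cos²φ.
At 60.2°: sec²(60.2°) = 1/0.4970² = 4.049.
At 24.1°: sec²(24.1°) = 1/0.9128² = 1.200.
Ratio = 4.049/1.200 = cos²(24.1°)/cos²(60.2°) ≈ 3.37.

3.37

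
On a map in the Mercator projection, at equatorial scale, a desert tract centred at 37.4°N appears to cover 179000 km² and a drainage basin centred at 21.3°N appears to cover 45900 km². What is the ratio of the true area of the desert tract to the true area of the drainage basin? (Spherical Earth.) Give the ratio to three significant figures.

2.84

On Mercator the areal scale is sec²φ, so true area = apparent × cos²φ.
True area of desert tract: 179000 × cos²(37.4°) = 179000 × 0.6311 = 113000 km².
True area of drainage basin: 45900 × cos²(21.3°) = 45900 × 0.8680 = 39840 km².
Ratio = 113000 / 39840 ≈ 2.84.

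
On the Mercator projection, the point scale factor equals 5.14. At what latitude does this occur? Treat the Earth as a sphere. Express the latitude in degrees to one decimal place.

78.8°

Mercator scale is k = sec φ = 1/cos φ.
1/cos φ = 5.14  ⇒  cos φ = 0.1946  ⇒  φ = arccos(0.1946) ≈ 78.8°.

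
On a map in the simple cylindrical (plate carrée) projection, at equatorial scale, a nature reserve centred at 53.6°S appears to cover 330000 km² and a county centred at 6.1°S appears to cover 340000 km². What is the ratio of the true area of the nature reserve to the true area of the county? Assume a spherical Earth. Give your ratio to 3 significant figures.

0.579

On the plate carrée, areal scale = h·k = 1 × sec φ, so true area = apparent × cos φ.
True area of nature reserve: 330000 × cos(53.6°) = 330000 × 0.5934 = 195800 km².
True area of county: 340000 × cos(6.1°) = 340000 × 0.9943 = 338100 km².
Ratio = 195800 / 338100 ≈ 0.579.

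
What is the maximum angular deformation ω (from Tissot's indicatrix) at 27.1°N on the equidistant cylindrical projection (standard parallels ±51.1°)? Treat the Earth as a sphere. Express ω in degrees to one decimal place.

19.9°

In the equirectangular projection with standard parallel φ₀ = 51.1° (x = Rλ cos φ₀, y = Rφ), meridians are true-scale (h = 1) and the parallel scale is k = cos φ₀ / cos φ.
At 27.1°: h = 1.000, k = 0.7054; principal scales a = 1.000, b = 0.7054.
sin(ω/2) = (a − b)/(a + b) = 0.2946/1.705 = 0.1727, so ω = 2 arcsin(0.1727) ≈ 19.9°.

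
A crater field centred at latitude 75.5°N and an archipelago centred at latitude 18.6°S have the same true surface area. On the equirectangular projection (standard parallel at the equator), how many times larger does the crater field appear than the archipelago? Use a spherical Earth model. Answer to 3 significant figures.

In the plate carrée (x = Rλ, y = Rφ), meridians are true-scale (h = 1) and parallels are stretched by k = sec φ.
Areal scale at 75.5°: h·k = 1.000 × 3.994 = 3.994.
Areal scale at 18.6°: h·k = 1.000 × 1.055 = 1.055.
Ratio = 3.994/1.055 ≈ 3.79.

3.79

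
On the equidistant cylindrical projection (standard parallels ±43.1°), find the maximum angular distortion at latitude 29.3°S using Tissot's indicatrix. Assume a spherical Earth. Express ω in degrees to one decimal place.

10.2°

With standard parallel φ₀ = 43.1°, the equirectangular projection gives x = Rλ cos φ₀, y = Rφ, so h = 1 and k = cos 43.1° / cos φ.
At 29.3°: h = 1.000, k = 0.8373; principal scales a = 1.000, b = 0.8373.
sin(ω/2) = (a − b)/(a + b) = 0.1627/1.837 = 0.08857, so ω = 2 arcsin(0.08857) ≈ 10.2°.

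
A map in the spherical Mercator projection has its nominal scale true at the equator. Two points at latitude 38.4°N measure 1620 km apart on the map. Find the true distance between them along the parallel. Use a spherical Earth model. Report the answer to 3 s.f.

Mercator is conformal, so the point scale is isotropic: h = k = sec φ = 1/cos φ.
Along the parallel at 38.4°, map distances are exaggerated by k = sec 38.4° = 1.276.
True distance = 1620 / 1.276 = 1620 × cos 38.4° ≈ 1270 km.

1270 km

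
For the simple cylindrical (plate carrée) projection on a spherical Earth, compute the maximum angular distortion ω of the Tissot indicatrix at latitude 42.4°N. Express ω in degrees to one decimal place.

In the plate carrée (x = Rλ, y = Rφ), meridians are true-scale (h = 1) and parallels are stretched by k = sec φ.
At 42.4°: h = 1.000, k = 1.354; principal scales a = 1.354, b = 1.000.
sin(ω/2) = (a − b)/(a + b) = 0.3542/2.354 = 0.1504, so ω = 2 arcsin(0.1504) ≈ 17.3°.

17.3°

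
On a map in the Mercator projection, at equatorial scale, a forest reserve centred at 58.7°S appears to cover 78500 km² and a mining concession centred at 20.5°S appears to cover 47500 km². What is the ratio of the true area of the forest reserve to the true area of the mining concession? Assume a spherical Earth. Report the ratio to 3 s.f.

0.508

Mercator's areal exaggeration is sec²φ; hence true area = (apparent area) · cos²φ.
True area of forest reserve: 78500 × cos²(58.7°) = 78500 × 0.2699 = 21190 km².
True area of mining concession: 47500 × cos²(20.5°) = 47500 × 0.8774 = 41670 km².
Ratio = 21190 / 41670 ≈ 0.508.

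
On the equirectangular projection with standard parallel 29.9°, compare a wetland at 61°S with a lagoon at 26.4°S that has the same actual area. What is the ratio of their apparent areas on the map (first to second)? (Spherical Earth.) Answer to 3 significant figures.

In the equirectangular projection with standard parallel φ₀ = 29.9° (x = Rλ cos φ₀, y = Rφ), meridians are true-scale (h = 1) and the parallel scale is k = cos φ₀ / cos φ.
Areal scale at 61°: h·k = 1.000 × 1.788 = 1.788.
Areal scale at 26.4°: h·k = 1.000 × 0.9678 = 0.9678.
Ratio = 1.788/0.9678 ≈ 1.85.

1.85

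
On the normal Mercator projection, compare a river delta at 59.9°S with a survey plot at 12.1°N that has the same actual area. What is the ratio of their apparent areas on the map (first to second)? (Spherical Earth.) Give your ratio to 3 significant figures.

3.80

On Mercator, area is exaggerated by sec²φ = 1/cos²φ.
At 59.9°: sec²(59.9°) = 1/0.5015² = 3.976.
At 12.1°: sec²(12.1°) = 1/0.9778² = 1.046.
Ratio = 3.976/1.046 = cos²(12.1°)/cos²(59.9°) ≈ 3.80.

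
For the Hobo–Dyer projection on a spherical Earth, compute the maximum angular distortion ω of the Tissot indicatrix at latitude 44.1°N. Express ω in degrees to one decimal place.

11.4°

The Hobo–Dyer projection is cylindrical equal-area with φ₀ = 37.5°. A cylindrical equal-area projection with standard parallel φ₀ has meridian scale h = cos φ / cos φ₀ and parallel scale k = cos φ₀ / cos φ (so areas are preserved, h·k = 1).
At 44.1°: h = 0.9052, k = 1.105; principal scales a = 1.105, b = 0.9052.
sin(ω/2) = (a − b)/(a + b) = 0.1996/2.010 = 0.09929, so ω = 2 arcsin(0.09929) ≈ 11.4°.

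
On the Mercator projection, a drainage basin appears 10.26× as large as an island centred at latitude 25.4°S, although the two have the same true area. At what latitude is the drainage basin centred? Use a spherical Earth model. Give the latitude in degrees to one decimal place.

Mercator areal scale is sec²φ, so apparent-area ratio = sec²φ₁ / sec²φ₂ = cos²φ₂ / cos²φ₁.
cos²φ₂ / cos²φ₁ = 10.26  ⇒  cos φ₁ = cos 25.4° / √10.26 = 0.9033/3.203 = 0.2820.
φ₁ = arccos(0.2820) ≈ 73.6°.

73.6°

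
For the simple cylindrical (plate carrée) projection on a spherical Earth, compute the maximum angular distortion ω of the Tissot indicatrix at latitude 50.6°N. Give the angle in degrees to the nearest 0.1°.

For the equirectangular projection with φ₀ = 0 (plate carrée), h = 1 along meridians and k = sec φ along parallels.
At 50.6°: h = 1.000, k = 1.575; principal scales a = 1.575, b = 1.000.
sin(ω/2) = (a − b)/(a + b) = 0.5755/2.575 = 0.2234, so ω = 2 arcsin(0.2234) ≈ 25.8°.

25.8°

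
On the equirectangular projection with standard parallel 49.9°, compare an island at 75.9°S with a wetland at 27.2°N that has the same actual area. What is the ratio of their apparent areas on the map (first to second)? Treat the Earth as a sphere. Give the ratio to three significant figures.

3.65

With standard parallel φ₀ = 49.9°, the equirectangular projection gives x = Rλ cos φ₀, y = Rφ, so h = 1 and k = cos 49.9° / cos φ.
Areal scale at 75.9°: h·k = 1.000 × 2.644 = 2.644.
Areal scale at 27.2°: h·k = 1.000 × 0.7242 = 0.7242.
Ratio = 2.644/0.7242 ≈ 3.65.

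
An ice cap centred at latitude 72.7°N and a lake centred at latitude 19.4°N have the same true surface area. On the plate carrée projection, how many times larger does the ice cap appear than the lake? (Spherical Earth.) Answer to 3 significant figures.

For the equirectangular projection with φ₀ = 0 (plate carrée), h = 1 along meridians and k = sec φ along parallels.
Areal scale at 72.7°: h·k = 1.000 × 3.363 = 3.363.
Areal scale at 19.4°: h·k = 1.000 × 1.060 = 1.060.
Ratio = 3.363/1.060 ≈ 3.17.

3.17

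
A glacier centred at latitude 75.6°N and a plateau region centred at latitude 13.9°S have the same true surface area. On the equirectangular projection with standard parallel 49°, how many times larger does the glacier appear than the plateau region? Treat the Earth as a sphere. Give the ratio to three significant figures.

The equidistant cylindrical projection with φ₀ = 49° has h = 1 (meridians true) and k = cos φ₀ / cos φ along parallels.
Areal scale at 75.6°: h·k = 1.000 × 2.638 = 2.638.
Areal scale at 13.9°: h·k = 1.000 × 0.6759 = 0.6759.
Ratio = 2.638/0.6759 ≈ 3.90.

3.90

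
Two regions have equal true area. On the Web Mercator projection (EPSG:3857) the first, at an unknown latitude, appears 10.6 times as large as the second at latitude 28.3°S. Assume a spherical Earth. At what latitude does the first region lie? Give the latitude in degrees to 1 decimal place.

74.3°

On Mercator, (apparent₁)/(apparent₂) = sec²φ₁ / sec²φ₂ when true areas are equal.
cos²φ₂ / cos²φ₁ = 10.6  ⇒  cos φ₁ = cos 28.3° / √10.6 = 0.8805/3.256 = 0.2704.
φ₁ = arccos(0.2704) ≈ 74.3°.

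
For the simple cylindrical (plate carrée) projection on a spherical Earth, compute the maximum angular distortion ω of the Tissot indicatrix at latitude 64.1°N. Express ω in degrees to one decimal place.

46.2°

Plate carrée maps x = Rλ, y = Rφ. The meridian scale is h = 1 and the parallel scale is k = 1/cos φ = sec φ.
At 64.1°: h = 1.000, k = 2.289; principal scales a = 2.289, b = 1.000.
sin(ω/2) = (a − b)/(a + b) = 1.289/3.289 = 0.3920, so ω = 2 arcsin(0.3920) ≈ 46.2°.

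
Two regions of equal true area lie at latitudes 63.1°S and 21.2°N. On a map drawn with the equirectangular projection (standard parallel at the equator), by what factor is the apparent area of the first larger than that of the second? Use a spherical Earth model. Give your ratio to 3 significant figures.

2.06

For the equirectangular projection with φ₀ = 0 (plate carrée), h = 1 along meridians and k = sec φ along parallels.
Areal scale at 63.1°: h·k = 1.000 × 2.210 = 2.210.
Areal scale at 21.2°: h·k = 1.000 × 1.073 = 1.073.
Ratio = 2.210/1.073 ≈ 2.06.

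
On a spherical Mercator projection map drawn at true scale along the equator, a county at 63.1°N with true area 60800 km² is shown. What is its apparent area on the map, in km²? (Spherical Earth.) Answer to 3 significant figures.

297000 km²

The Mercator projection is conformal; its linear scale factor is the same in every direction and equals sec φ = 1/cos φ.
Areal scale = k² = sec²φ = 1/cos²(63.1°) = 1/0.4524² = 4.885.
Apparent area = 60800 × 4.885 ≈ 297000 km².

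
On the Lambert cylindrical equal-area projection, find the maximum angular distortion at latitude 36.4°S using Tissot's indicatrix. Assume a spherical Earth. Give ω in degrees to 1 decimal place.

24.7°

The Lambert cylindrical equal-area projection is the cylindrical equal-area projection with its standard parallel at the equator (φ₀ = 0). A cylindrical equal-area projection with standard parallel φ₀ has meridian scale h = cos φ / cos φ₀ and parallel scale k = cos φ₀ / cos φ (so areas are preserved, h·k = 1).
At 36.4°: h = 0.8049, k = 1.242; principal scales a = 1.242, b = 0.8049.
sin(ω/2) = (a − b)/(a + b) = 0.4375/2.047 = 0.2137, so ω = 2 arcsin(0.2137) ≈ 24.7°.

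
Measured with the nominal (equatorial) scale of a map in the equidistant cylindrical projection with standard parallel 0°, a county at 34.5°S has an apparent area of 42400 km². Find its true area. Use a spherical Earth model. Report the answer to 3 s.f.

For the equirectangular projection with φ₀ = 0 (plate carrée), h = 1 along meridians and k = sec φ along parallels.
Areal scale = h·k = 1 × sec φ; at 34.5°, h = 1.000, k = 1.213, so h·k = 1.213.
True area = apparent / (areal scale) = 42400 / 1.213 ≈ 34900 km².

34900 km²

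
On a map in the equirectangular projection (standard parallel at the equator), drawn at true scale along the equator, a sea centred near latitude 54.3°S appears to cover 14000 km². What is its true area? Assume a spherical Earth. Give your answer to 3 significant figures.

Plate carrée maps x = Rλ, y = Rφ. The meridian scale is h = 1 and the parallel scale is k = 1/cos φ = sec φ.
Areal scale = h·k = 1 × sec φ; at 54.3°, h = 1.000, k = 1.714, so h·k = 1.714.
True area = apparent / (areal scale) = 14000 / 1.714 ≈ 8170 km².

8170 km²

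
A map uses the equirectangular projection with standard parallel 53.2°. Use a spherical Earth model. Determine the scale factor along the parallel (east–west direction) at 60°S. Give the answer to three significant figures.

In the equirectangular projection with standard parallel φ₀ = 53.2° (x = Rλ cos φ₀, y = Rφ), meridians are true-scale (h = 1) and the parallel scale is k = cos φ₀ / cos φ.
k = cos 53.2° / cos 60° = 0.5990/0.5000 = 1.198.

1.20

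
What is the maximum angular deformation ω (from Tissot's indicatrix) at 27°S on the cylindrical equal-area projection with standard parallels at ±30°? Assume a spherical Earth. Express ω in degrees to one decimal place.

3.3°

A cylindrical equal-area projection with standard parallel φ₀ has meridian scale h = cos φ / cos φ₀ and parallel scale k = cos φ₀ / cos φ (so areas are preserved, h·k = 1).
At 27°: h = 1.029, k = 0.9720; principal scales a = 1.029, b = 0.9720.
sin(ω/2) = (a − b)/(a + b) = 0.05688/2.001 = 0.02843, so ω = 2 arcsin(0.02843) ≈ 3.3°.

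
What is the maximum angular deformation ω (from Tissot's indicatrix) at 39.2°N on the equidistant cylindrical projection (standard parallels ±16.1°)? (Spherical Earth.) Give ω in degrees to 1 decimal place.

12.3°

With standard parallel φ₀ = 16.1°, the equirectangular projection gives x = Rλ cos φ₀, y = Rφ, so h = 1 and k = cos 16.1° / cos φ.
At 39.2°: h = 1.000, k = 1.240; principal scales a = 1.240, b = 1.000.
sin(ω/2) = (a − b)/(a + b) = 0.2398/2.240 = 0.1071, so ω = 2 arcsin(0.1071) ≈ 12.3°.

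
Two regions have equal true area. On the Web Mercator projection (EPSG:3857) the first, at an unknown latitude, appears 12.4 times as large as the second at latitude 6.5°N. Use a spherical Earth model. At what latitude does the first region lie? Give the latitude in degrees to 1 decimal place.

73.6°

Mercator areal scale is sec²φ, so apparent-area ratio = sec²φ₁ / sec²φ₂ = cos²φ₂ / cos²φ₁.
cos²φ₂ / cos²φ₁ = 12.4  ⇒  cos φ₁ = cos 6.5° / √12.4 = 0.9936/3.521 = 0.2822.
φ₁ = arccos(0.2822) ≈ 73.6°.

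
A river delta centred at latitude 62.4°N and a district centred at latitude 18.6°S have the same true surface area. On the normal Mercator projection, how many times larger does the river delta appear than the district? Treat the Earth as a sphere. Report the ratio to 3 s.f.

Mercator is conformal with k = sec φ, so areal scale = k² = sec²φ.
At 62.4°: sec²(62.4°) = 1/0.4633² = 4.659.
At 18.6°: sec²(18.6°) = 1/0.9478² = 1.113.
Ratio = 4.659/1.113 = cos²(18.6°)/cos²(62.4°) ≈ 4.18.

4.18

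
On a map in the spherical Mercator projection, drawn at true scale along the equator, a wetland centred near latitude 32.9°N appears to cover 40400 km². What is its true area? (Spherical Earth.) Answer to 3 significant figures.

For Mercator, h = k = sec φ (a conformal cylindrical projection has a single point scale, 1/cos φ).
Areal scale = k² = sec²φ = 1/cos²(32.9°) = 1/0.8396² = 1.419.
True area = apparent / (areal scale) = 40400 / 1.419 ≈ 28500 km².

28500 km²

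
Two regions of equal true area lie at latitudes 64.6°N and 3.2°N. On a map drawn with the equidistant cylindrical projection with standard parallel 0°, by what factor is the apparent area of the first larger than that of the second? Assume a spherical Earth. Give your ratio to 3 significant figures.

2.33

In the plate carrée (x = Rλ, y = Rφ), meridians are true-scale (h = 1) and parallels are stretched by k = sec φ.
Areal scale at 64.6°: h·k = 1.000 × 2.331 = 2.331.
Areal scale at 3.2°: h·k = 1.000 × 1.002 = 1.002.
Ratio = 2.331/1.002 ≈ 2.33.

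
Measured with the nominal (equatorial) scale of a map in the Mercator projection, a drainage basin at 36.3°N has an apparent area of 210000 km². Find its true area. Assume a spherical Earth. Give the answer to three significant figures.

136000 km²

The Mercator projection is conformal; its linear scale factor is the same in every direction and equals sec φ = 1/cos φ.
Areal scale = k² = sec²φ = 1/cos²(36.3°) = 1/0.8059² = 1.540.
True area = apparent / (areal scale) = 210000 / 1.540 ≈ 136000 km².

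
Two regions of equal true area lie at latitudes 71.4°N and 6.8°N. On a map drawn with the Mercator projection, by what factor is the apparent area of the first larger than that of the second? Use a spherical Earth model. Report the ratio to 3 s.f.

Mercator is conformal with k = sec φ, so areal scale = k² = sec²φ.
At 71.4°: sec²(71.4°) = 1/0.3190² = 9.829.
At 6.8°: sec²(6.8°) = 1/0.9930² = 1.014.
Ratio = 9.829/1.014 = cos²(6.8°)/cos²(71.4°) ≈ 9.69.

9.69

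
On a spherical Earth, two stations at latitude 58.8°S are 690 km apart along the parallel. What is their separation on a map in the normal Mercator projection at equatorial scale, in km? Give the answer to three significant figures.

Mercator is conformal, so the point scale is isotropic: h = k = sec φ = 1/cos φ.
Along the parallel, k = sec 58.8° = 1/0.5180 = 1.930.
Map distance = 690 × 1.930 ≈ 1330 km.

1330 km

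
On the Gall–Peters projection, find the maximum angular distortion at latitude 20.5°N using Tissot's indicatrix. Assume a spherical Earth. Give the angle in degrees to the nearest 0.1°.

The Gall–Peters projection is cylindrical equal-area with φ₀ = 45°. A cylindrical equal-area projection with standard parallel φ₀ has meridian scale h = cos φ / cos φ₀ and parallel scale k = cos φ₀ / cos φ (so areas are preserved, h·k = 1).
At 20.5°: h = 1.325, k = 0.7549; principal scales a = 1.325, b = 0.7549.
sin(ω/2) = (a − b)/(a + b) = 0.5697/2.080 = 0.2740, so ω = 2 arcsin(0.2740) ≈ 31.8°.

31.8°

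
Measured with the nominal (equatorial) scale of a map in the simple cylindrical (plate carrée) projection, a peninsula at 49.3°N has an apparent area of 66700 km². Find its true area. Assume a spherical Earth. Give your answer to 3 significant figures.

43500 km²

Plate carrée maps x = Rλ, y = Rφ. The meridian scale is h = 1 and the parallel scale is k = 1/cos φ = sec φ.
Areal scale = h·k = 1 × sec φ; at 49.3°, h = 1.000, k = 1.534, so h·k = 1.534.
True area = apparent / (areal scale) = 66700 / 1.534 ≈ 43500 km².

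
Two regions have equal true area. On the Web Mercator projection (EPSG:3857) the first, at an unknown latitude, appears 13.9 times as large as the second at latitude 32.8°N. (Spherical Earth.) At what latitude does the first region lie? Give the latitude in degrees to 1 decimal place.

Mercator areal scale is sec²φ, so apparent-area ratio = sec²φ₁ / sec²φ₂ = cos²φ₂ / cos²φ₁.
cos²φ₂ / cos²φ₁ = 13.9  ⇒  cos φ₁ = cos 32.8° / √13.9 = 0.8406/3.728 = 0.2255.
φ₁ = arccos(0.2255) ≈ 77.0°.

77.0°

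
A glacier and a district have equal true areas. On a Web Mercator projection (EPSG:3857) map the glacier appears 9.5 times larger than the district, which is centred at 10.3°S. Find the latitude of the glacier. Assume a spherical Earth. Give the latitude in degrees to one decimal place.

71.4°

Mercator areal scale is sec²φ, so apparent-area ratio = sec²φ₁ / sec²φ₂ = cos²φ₂ / cos²φ₁.
cos²φ₂ / cos²φ₁ = 9.5  ⇒  cos φ₁ = cos 10.3° / √9.5 = 0.9839/3.082 = 0.3192.
φ₁ = arccos(0.3192) ≈ 71.4°.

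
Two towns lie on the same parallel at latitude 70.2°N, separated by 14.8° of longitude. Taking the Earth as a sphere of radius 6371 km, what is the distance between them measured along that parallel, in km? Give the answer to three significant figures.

Arc length along a parallel = R cos φ · Δλ (with Δλ in radians).
= 6371 × cos 70.2° × (14.8° × π/180) = 6371 × 0.3387 × 0.2583 ≈ 557 km.

557 km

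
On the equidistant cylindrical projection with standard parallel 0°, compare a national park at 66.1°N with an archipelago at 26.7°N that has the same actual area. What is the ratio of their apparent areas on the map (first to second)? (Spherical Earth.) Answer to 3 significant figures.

For the equirectangular projection with φ₀ = 0 (plate carrée), h = 1 along meridians and k = sec φ along parallels.
Areal scale at 66.1°: h·k = 1.000 × 2.468 = 2.468.
Areal scale at 26.7°: h·k = 1.000 × 1.119 = 1.119.
Ratio = 2.468/1.119 ≈ 2.21.

2.21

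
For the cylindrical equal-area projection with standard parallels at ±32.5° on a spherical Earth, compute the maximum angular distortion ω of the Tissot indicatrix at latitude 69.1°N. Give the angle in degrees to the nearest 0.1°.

Cylindrical equal-area (φ₀ = 32.5°): h = cos φ / cos 32.5° along meridians, k = cos 32.5° / cos φ along parallels; h·k = 1.
At 69.1°: h = 0.4230, k = 2.364; principal scales a = 2.364, b = 0.4230.
sin(ω/2) = (a − b)/(a + b) = 1.941/2.787 = 0.6965, so ω = 2 arcsin(0.6965) ≈ 88.3°.

88.3°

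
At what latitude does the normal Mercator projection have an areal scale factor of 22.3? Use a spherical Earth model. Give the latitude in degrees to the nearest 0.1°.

Mercator areal scale is sec²φ.
sec²φ = 22.3  ⇒  cos²φ = 0.04484  ⇒  cos φ = 0.2118.
φ = arccos(0.2118) ≈ 77.8°.

77.8°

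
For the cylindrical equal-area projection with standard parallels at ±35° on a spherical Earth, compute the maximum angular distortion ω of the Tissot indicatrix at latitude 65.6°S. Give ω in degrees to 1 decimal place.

For cylindrical equal-area with standard parallel φ₀, h = cos φ / cos φ₀ and k = cos φ₀ / cos φ, so h·k = 1.
At 65.6°: h = 0.5043, k = 1.983; principal scales a = 1.983, b = 0.5043.
sin(ω/2) = (a − b)/(a + b) = 1.479/2.487 = 0.5945, so ω = 2 arcsin(0.5945) ≈ 73.0°.

73.0°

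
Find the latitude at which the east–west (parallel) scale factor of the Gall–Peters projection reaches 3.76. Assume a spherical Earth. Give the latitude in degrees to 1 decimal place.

79.2°

The Gall–Peters projection is cylindrical equal-area with φ₀ = 45°. A cylindrical equal-area projection with standard parallel φ₀ has meridian scale h = cos φ / cos φ₀ and parallel scale k = cos φ₀ / cos φ (so areas are preserved, h·k = 1).
k = cos φ₀ / cos φ = 3.76  ⇒  cos φ = cos 45° / 3.76 = 0.1881.
φ = arccos(0.1881) ≈ 79.2°.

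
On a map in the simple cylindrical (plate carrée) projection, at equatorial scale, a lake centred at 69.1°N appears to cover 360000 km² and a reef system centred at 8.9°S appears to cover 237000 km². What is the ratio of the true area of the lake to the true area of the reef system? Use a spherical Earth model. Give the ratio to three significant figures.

Plate carrée has h = 1 and k = sec φ, giving areal scale sec φ; true area = (apparent area) · cos φ.
True area of lake: 360000 × cos(69.1°) = 360000 × 0.3567 = 128400 km².
True area of reef system: 237000 × cos(8.9°) = 237000 × 0.9880 = 234100 km².
Ratio = 128400 / 234100 ≈ 0.548.

0.548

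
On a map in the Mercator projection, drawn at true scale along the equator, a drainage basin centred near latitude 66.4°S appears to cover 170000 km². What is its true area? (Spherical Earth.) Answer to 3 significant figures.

27200 km²

For Mercator, h = k = sec φ (a conformal cylindrical projection has a single point scale, 1/cos φ).
Areal scale = k² = sec²φ = 1/cos²(66.4°) = 1/0.4003² = 6.239.
True area = apparent / (areal scale) = 170000 / 6.239 ≈ 27200 km².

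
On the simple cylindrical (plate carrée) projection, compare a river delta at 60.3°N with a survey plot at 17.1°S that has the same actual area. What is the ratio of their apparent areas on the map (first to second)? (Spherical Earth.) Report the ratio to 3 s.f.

1.93

For the equirectangular projection with φ₀ = 0 (plate carrée), h = 1 along meridians and k = sec φ along parallels.
Areal scale at 60.3°: h·k = 1.000 × 2.018 = 2.018.
Areal scale at 17.1°: h·k = 1.000 × 1.046 = 1.046.
Ratio = 2.018/1.046 ≈ 1.93.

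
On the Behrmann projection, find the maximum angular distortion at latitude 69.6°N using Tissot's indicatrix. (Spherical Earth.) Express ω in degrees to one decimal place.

The Behrmann projection is cylindrical equal-area with φ₀ = 30°. A cylindrical equal-area projection with standard parallel φ₀ has meridian scale h = cos φ / cos φ₀ and parallel scale k = cos φ₀ / cos φ (so areas are preserved, h·k = 1).
At 69.6°: h = 0.4025, k = 2.484; principal scales a = 2.484, b = 0.4025.
sin(ω/2) = (a − b)/(a + b) = 2.082/2.887 = 0.7212, so ω = 2 arcsin(0.7212) ≈ 92.3°.

92.3°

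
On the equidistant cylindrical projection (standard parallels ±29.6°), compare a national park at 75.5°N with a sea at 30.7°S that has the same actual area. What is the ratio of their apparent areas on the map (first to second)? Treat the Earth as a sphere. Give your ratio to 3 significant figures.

3.43

With standard parallel φ₀ = 29.6°, the equirectangular projection gives x = Rλ cos φ₀, y = Rφ, so h = 1 and k = cos 29.6° / cos φ.
Areal scale at 75.5°: h·k = 1.000 × 3.473 = 3.473.
Areal scale at 30.7°: h·k = 1.000 × 1.011 = 1.011.
Ratio = 3.473/1.011 ≈ 3.43.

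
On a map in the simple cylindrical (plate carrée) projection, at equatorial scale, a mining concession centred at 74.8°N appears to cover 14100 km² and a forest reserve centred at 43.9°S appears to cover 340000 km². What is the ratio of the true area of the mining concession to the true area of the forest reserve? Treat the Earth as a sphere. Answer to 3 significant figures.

Plate carrée has h = 1 and k = sec φ, giving areal scale sec φ; true area = (apparent area) · cos φ.
True area of mining concession: 14100 × cos(74.8°) = 14100 × 0.2622 = 3697 km².
True area of forest reserve: 340000 × cos(43.9°) = 340000 × 0.7206 = 245000 km².
Ratio = 3697 / 245000 ≈ 0.0151.

0.0151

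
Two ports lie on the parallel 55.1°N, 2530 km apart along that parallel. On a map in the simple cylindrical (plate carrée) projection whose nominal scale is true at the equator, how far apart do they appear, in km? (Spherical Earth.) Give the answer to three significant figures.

In the plate carrée (x = Rλ, y = Rφ), meridians are true-scale (h = 1) and parallels are stretched by k = sec φ.
Along the parallel, k = sec 55.1° = 1/0.5721 = 1.748.
Map distance = 2530 × 1.748 ≈ 4420 km.

4420 km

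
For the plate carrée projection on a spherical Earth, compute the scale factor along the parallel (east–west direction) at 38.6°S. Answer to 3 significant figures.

1.28

For the equirectangular projection with φ₀ = 0 (plate carrée), h = 1 along meridians and k = sec φ along parallels.
k = 1/cos 38.6° = 1/0.7815 = 1.280.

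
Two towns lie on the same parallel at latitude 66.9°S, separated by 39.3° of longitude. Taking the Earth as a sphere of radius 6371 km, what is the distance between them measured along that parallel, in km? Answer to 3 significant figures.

1710 km

Arc length along a parallel = R cos φ · Δλ (with Δλ in radians).
= 6371 × cos 66.9° × (39.3° × π/180) = 6371 × 0.3923 × 0.6859 ≈ 1710 km.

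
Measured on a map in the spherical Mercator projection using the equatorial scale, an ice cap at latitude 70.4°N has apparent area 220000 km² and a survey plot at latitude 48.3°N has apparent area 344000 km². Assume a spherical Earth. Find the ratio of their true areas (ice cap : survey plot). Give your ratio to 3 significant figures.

0.163

Since Mercator area scale is 1/cos²φ, the true area equals the apparent area multiplied by cos²φ.
True area of ice cap: 220000 × cos²(70.4°) = 220000 × 0.1125 = 24760 km².
True area of survey plot: 344000 × cos²(48.3°) = 344000 × 0.4425 = 152200 km².
Ratio = 24760 / 152200 ≈ 0.163.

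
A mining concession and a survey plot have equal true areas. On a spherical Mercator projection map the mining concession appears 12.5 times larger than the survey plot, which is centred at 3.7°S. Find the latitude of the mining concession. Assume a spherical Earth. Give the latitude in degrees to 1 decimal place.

73.6°

For equal true areas on Mercator, apparent areas scale as sec²φ, so the ratio is cos²φ₂ / cos²φ₁.
cos²φ₂ / cos²φ₁ = 12.5  ⇒  cos φ₁ = cos 3.7° / √12.5 = 0.9979/3.536 = 0.2823.
φ₁ = arccos(0.2823) ≈ 73.6°.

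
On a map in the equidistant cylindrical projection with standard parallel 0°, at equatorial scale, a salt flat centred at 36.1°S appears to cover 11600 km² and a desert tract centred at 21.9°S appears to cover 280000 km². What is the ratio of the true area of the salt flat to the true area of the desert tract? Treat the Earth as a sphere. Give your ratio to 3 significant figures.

0.0361

Plate carrée has h = 1 and k = sec φ, giving areal scale sec φ; true area = (apparent area) · cos φ.
True area of salt flat: 11600 × cos(36.1°) = 11600 × 0.8080 = 9373 km².
True area of desert tract: 280000 × cos(21.9°) = 280000 × 0.9278 = 259800 km².
Ratio = 9373 / 259800 ≈ 0.0361.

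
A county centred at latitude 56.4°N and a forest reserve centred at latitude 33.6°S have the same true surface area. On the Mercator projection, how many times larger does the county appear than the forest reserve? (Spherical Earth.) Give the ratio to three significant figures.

Mercator is conformal with k = sec φ, so areal scale = k² = sec²φ.
At 56.4°: sec²(56.4°) = 1/0.5534² = 3.265.
At 33.6°: sec²(33.6°) = 1/0.8329² = 1.441.
Ratio = 3.265/1.441 = cos²(33.6°)/cos²(56.4°) ≈ 2.27.

2.27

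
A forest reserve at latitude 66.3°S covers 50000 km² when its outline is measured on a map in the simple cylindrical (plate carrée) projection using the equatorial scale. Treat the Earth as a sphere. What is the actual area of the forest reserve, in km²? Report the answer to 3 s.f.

20100 km²

Plate carrée maps x = Rλ, y = Rφ. The meridian scale is h = 1 and the parallel scale is k = 1/cos φ = sec φ.
Areal scale = h·k = 1 × sec φ; at 66.3°, h = 1.000, k = 2.488, so h·k = 2.488.
True area = apparent / (areal scale) = 50000 / 2.488 ≈ 20100 km².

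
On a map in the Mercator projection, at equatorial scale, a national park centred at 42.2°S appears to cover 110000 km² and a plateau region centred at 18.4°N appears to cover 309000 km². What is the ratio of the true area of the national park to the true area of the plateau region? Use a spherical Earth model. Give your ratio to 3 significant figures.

0.217

Mercator's areal exaggeration is sec²φ; hence true area = (apparent area) · cos²φ.
True area of national park: 110000 × cos²(42.2°) = 110000 × 0.5488 = 60370 km².
True area of plateau region: 309000 × cos²(18.4°) = 309000 × 0.9004 = 278200 km².
Ratio = 60370 / 278200 ≈ 0.217.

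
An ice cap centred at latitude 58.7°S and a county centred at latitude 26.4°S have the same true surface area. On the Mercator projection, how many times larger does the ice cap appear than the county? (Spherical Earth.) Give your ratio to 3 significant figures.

Mercator areal scale is sec²φ.
At 58.7°: sec²(58.7°) = 1/0.5195² = 3.705.
At 26.4°: sec²(26.4°) = 1/0.8957² = 1.246.
Ratio = 3.705/1.246 = cos²(26.4°)/cos²(58.7°) ≈ 2.97.

2.97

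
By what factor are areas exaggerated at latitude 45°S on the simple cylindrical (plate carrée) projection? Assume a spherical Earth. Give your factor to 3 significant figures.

1.41

Plate carrée maps x = Rλ, y = Rφ. The meridian scale is h = 1 and the parallel scale is k = 1/cos φ = sec φ.
Areal scale = h·k = 1 × sec φ; at 45°, h = 1.000, k = 1.414, so h·k = 1.414.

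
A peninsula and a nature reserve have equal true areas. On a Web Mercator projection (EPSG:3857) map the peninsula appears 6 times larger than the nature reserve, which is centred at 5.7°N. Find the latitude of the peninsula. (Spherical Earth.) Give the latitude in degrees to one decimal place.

66.0°

For equal true areas on Mercator, apparent areas scale as sec²φ, so the ratio is cos²φ₂ / cos²φ₁.
cos²φ₂ / cos²φ₁ = 6  ⇒  cos φ₁ = cos 5.7° / √6 = 0.9951/2.449 = 0.4062.
φ₁ = arccos(0.4062) ≈ 66.0°.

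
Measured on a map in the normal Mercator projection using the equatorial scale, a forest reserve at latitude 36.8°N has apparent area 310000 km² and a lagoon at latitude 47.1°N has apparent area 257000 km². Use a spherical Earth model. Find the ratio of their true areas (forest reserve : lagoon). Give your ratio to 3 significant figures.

1.67

On Mercator the areal scale is sec²φ, so true area = apparent × cos²φ.
True area of forest reserve: 310000 × cos²(36.8°) = 310000 × 0.6412 = 198800 km².
True area of lagoon: 257000 × cos²(47.1°) = 257000 × 0.4634 = 119100 km².
Ratio = 198800 / 119100 ≈ 1.67.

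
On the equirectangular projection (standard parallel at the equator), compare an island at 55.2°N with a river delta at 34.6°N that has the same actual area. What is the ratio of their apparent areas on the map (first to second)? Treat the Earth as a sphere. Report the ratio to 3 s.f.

1.44

In the plate carrée (x = Rλ, y = Rφ), meridians are true-scale (h = 1) and parallels are stretched by k = sec φ.
Areal scale at 55.2°: h·k = 1.000 × 1.752 = 1.752.
Areal scale at 34.6°: h·k = 1.000 × 1.215 = 1.215.
Ratio = 1.752/1.215 ≈ 1.44.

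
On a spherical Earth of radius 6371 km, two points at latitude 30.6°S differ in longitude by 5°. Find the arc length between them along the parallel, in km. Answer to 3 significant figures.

479 km

Arc length along a parallel = R cos φ · Δλ (with Δλ in radians).
= 6371 × cos 30.6° × (5° × π/180) = 6371 × 0.8607 × 0.08727 ≈ 479 km.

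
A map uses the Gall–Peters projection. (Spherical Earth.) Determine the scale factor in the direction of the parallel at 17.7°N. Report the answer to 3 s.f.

The Gall–Peters projection is cylindrical equal-area with φ₀ = 45°. For cylindrical equal-area with standard parallel φ₀, h = cos φ / cos φ₀ and k = cos φ₀ / cos φ, so h·k = 1.
k = cos 45° / cos 17.7° = 0.7071/0.9527 = 0.7422.

0.742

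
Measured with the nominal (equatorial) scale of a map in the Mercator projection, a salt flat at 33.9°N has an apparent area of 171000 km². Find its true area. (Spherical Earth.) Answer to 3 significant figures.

Mercator is conformal, so the point scale is isotropic: h = k = sec φ = 1/cos φ.
Areal scale = k² = sec²φ = 1/cos²(33.9°) = 1/0.8300² = 1.452.
True area = apparent / (areal scale) = 171000 / 1.452 ≈ 118000 km².

118000 km²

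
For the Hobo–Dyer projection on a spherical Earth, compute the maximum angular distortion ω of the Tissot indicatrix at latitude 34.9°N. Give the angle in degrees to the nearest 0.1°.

The Hobo–Dyer projection is cylindrical equal-area with φ₀ = 37.5°. A cylindrical equal-area projection with standard parallel φ₀ has meridian scale h = cos φ / cos φ₀ and parallel scale k = cos φ₀ / cos φ (so areas are preserved, h·k = 1).
At 34.9°: h = 1.034, k = 0.9673; principal scales a = 1.034, b = 0.9673.
sin(ω/2) = (a − b)/(a + b) = 0.06645/2.001 = 0.03321, so ω = 2 arcsin(0.03321) ≈ 3.8°.

3.8°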